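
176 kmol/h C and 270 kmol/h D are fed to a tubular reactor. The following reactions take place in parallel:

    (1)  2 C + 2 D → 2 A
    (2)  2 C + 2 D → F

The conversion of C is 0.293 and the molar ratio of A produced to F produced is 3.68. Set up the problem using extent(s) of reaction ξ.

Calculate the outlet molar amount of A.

33.4 kmol/h

Conversion of C: C consumed = 0.293 × 176 = 51.57 kmol/h = 2ξ₁ + 2ξ₂.
Selectivity: 2ξ₁ / (1ξ₂) = 3.68 → ξ₁ = 1.84 ξ₂.
Substitute: (2·1.84 + 2) ξ₂ = 51.57 → ξ₂ = 9.079 kmol/h, ξ₁ = 16.71 kmol/h.
Outlet amounts (n = n₀ + Σ ν·ξ):
  C: 176 − 2(16.71) − 2(9.079) = 124.4
  D: 270 − 2(16.71) − 2(9.079) = 218.4
  A: 0 + 2(16.71) = 33.41
  F: 0 + 1(9.079) = 9.079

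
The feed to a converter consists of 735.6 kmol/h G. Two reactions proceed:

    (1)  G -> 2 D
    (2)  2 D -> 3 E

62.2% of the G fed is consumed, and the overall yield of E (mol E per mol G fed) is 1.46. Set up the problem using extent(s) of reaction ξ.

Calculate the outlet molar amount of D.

Conversion of G: G consumed = 1ξ₁ = 0.622 × 735.6 → ξ₁ = 457.5 kmol/h.
Yield of E: 3ξ₂ / 735.6 = 1.46 → ξ₂ = 358 kmol/h.
Outlet amounts (n = n₀ + Σ ν·ξ):
  G: 735.6 − 1(457.5) = 278.1
  D: 0 + 2(457.5) − 2(358) = 199.1
  E: 0 + 3(358) = 1074

199 kmol/h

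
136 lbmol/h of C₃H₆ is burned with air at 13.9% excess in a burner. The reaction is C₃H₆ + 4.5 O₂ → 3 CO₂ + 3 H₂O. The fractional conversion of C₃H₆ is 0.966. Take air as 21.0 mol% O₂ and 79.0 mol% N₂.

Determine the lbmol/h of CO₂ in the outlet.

394 lbmol/h

Stoichiometric O₂ = 4.5 × 136 = 612 lbmol/h; O₂ fed = 612 × 1.139 = 697.1 lbmol/h.
N₂ fed = 697.1 × 79/21 = 2622 lbmol/h.
Fuel reacted = 0.966 × 136 → ξ = 131.4 lbmol/h.
Outlet (n = n₀ + ν ξ):
  C₃H₆: 136 − 1(131.4) = 4.624
  O₂: 697.1 − 4.5(131.4) = 105.9
  N₂: 2622 (inert)
  CO₂: 0 + 3(131.4) = 394.1
  H₂O: 0 + 3(131.4) = 394.1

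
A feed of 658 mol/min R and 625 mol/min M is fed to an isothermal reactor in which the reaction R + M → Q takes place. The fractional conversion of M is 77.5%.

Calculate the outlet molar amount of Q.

M reacted = 0.775 × 625 = 484.4 mol/min; ν_M = −1, so ξ = 484.4/1 = 484.4 mol/min.
Outlet amounts (n = n₀ + ν ξ):
  R: 658 − 1(484.4) = 173.6
  M: 625 − 1(484.4) = 140.6
  Q: 0 + 1(484.4) = 484.4

484 mol/min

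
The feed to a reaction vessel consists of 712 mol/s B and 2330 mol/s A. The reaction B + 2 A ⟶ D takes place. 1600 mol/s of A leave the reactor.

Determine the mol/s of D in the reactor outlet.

For A: n = n₀ − 2ξ → 1600 = 2330 − 2ξ, giving ξ = 365 mol/s.
Outlet amounts (n = n₀ + ν ξ):
  B: 712 − 1(365) = 347
  A: 2330 − 2(365) = 1600
  D: 0 + 1(365) = 365

365 mol/s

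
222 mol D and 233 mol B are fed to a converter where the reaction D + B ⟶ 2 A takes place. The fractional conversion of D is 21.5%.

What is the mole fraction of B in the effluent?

D reacted = 0.215 × 222 = 47.73 mol; ν_D = −1, so ξ = 47.73/1 = 47.73 mol.
Outlet amounts (n = n₀ + ν ξ):
  D: 222 − 1(47.73) = 174.3
  B: 233 − 1(47.73) = 185.3
  A: 0 + 2(47.73) = 95.46
Total out = 455 mol; y_B = 185.3 / 455 = 0.4072.

0.407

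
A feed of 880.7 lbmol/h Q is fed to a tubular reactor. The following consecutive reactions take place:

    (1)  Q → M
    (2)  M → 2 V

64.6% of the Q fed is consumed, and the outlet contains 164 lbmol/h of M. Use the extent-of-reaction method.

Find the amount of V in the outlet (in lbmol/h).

810 lbmol/h

Conversion of Q: Q consumed = 1ξ₁ = 0.646 × 880.7 → ξ₁ = 568.9 lbmol/h.
M balance: n_M = 0 + 1ξ₁ − 1ξ₂ = 164 → ξ₂ = (1·568.9 − 164)/1 = 404.9 lbmol/h.
Outlet amounts (n = n₀ + Σ ν·ξ):
  Q: 880.7 − 1(568.9) = 311.8
  M: 0 + 1(568.9) − 1(404.9) = 164
  V: 0 + 2(404.9) = 809.9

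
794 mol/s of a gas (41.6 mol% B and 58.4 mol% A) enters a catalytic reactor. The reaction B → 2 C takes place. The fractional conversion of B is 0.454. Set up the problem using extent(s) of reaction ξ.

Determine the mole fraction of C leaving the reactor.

B reacted = 0.454 × 330.3 = 150 mol/s; ν_B = −1, so ξ = 150/1 = 150 mol/s.
Outlet amounts (n = n₀ + ν ξ):
  B: 330.3 − 1(150) = 180.3
  C: 0 + 2(150) = 299.9
  A: 463.7 (inert)
Total out = 944 mol/s; y_C = 299.9 / 944 = 0.3177.

0.318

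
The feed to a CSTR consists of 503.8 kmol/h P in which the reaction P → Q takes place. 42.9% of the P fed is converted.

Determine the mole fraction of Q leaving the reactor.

P reacted = 0.429 × 503.8 = 216.1 kmol/h; ν_P = −1, so ξ = 216.1/1 = 216.1 kmol/h.
Outlet amounts (n = n₀ + ν ξ):
  P: 503.8 − 1(216.1) = 287.7
  Q: 0 + 1(216.1) = 216.1
Total out = 503.8 kmol/h; y_Q = 216.1 / 503.8 = 0.429.

0.429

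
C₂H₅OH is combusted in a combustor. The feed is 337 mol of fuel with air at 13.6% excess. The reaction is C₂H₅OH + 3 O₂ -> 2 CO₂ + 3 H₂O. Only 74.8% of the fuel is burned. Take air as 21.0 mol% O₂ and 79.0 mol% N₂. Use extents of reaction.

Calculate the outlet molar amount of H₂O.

Stoichiometric O₂ = 3 × 337 = 1011 mol; O₂ fed = 1011 × 1.136 = 1148 mol.
N₂ fed = 1148 × 79/21 = 4321 mol.
Fuel reacted = 0.748 × 337 → ξ = 252.1 mol.
Outlet (n = n₀ + ν ξ):
  C₂H₅OH: 337 − 1(252.1) = 84.92
  O₂: 1148 − 3(252.1) = 392.3
  N₂: 4321 (inert)
  CO₂: 0 + 2(252.1) = 504.2
  H₂O: 0 + 3(252.1) = 756.2

756 mol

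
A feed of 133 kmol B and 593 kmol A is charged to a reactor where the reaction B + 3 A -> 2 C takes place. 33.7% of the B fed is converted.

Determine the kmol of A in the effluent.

459 kmol

B reacted = 0.337 × 133 = 44.82 kmol; ν_B = −1, so ξ = 44.82/1 = 44.82 kmol.
Outlet amounts (n = n₀ + ν ξ):
  B: 133 − 1(44.82) = 88.18
  A: 593 − 3(44.82) = 458.5
  C: 0 + 2(44.82) = 89.64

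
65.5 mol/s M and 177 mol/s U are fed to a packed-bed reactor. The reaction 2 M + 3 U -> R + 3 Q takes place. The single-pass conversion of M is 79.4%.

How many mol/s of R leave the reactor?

26 mol/s

M reacted = 0.794 × 65.5 = 52.01 mol/s; ν_M = −2, so ξ = 52.01/2 = 26 mol/s.
Outlet amounts (n = n₀ + ν ξ):
  M: 65.5 − 2(26) = 13.49
  U: 177 − 3(26) = 98.99
  R: 0 + 1(26) = 26
  Q: 0 + 3(26) = 78.01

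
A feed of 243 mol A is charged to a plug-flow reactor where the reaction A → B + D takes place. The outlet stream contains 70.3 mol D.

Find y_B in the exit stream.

0.224

For D: n = n₀ + 1ξ → 70.3 = 0 + 1ξ, giving ξ = 70.3 mol.
Outlet amounts (n = n₀ + ν ξ):
  A: 243 − 1(70.3) = 172.7
  B: 0 + 1(70.3) = 70.3
  D: 0 + 1(70.3) = 70.3
Total out = 313.3 mol; y_B = 70.3 / 313.3 = 0.2244.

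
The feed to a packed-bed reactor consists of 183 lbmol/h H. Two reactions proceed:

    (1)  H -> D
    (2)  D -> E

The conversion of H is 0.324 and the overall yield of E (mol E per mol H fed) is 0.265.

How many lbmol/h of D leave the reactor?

10.8 lbmol/h

Conversion of H: H consumed = 1ξ₁ = 0.324 × 183 → ξ₁ = 59.29 lbmol/h.
Yield of E: 1ξ₂ / 183 = 0.265 → ξ₂ = 48.5 lbmol/h.
Outlet amounts (n = n₀ + Σ ν·ξ):
  H: 183 − 1(59.29) = 123.7
  D: 0 + 1(59.29) − 1(48.5) = 10.8
  E: 0 + 1(48.5) = 48.5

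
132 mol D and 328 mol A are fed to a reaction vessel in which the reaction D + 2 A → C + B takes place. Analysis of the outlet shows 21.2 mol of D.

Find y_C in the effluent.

For D: n = n₀ − 1ξ → 21.2 = 132 − 1ξ, giving ξ = 110.8 mol.
Outlet amounts (n = n₀ + ν ξ):
  D: 132 − 1(110.8) = 21.2
  A: 328 − 2(110.8) = 106.4
  C: 0 + 1(110.8) = 110.8
  B: 0 + 1(110.8) = 110.8
Total out = 349.2 mol; y_C = 110.8 / 349.2 = 0.3173.

0.317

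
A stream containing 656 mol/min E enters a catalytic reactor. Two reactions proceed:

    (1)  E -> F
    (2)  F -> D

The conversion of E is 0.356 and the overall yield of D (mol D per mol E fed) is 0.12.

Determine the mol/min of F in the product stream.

155 mol/min

Conversion of E: E consumed = 1ξ₁ = 0.356 × 656 → ξ₁ = 233.5 mol/min.
Yield of D: 1ξ₂ / 656 = 0.12 → ξ₂ = 78.72 mol/min.
Outlet amounts (n = n₀ + Σ ν·ξ):
  E: 656 − 1(233.5) = 422.5
  F: 0 + 1(233.5) − 1(78.72) = 154.8
  D: 0 + 1(78.72) = 78.72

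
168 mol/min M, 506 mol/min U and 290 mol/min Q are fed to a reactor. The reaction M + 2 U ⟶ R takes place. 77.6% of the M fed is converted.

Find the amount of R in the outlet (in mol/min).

M reacted = 0.776 × 168 = 130.4 mol/min; ν_M = −1, so ξ = 130.4/1 = 130.4 mol/min.
Outlet amounts (n = n₀ + ν ξ):
  M: 168 − 1(130.4) = 37.63
  U: 506 − 2(130.4) = 245.3
  R: 0 + 1(130.4) = 130.4
  Q: 290 (inert)

130 mol/min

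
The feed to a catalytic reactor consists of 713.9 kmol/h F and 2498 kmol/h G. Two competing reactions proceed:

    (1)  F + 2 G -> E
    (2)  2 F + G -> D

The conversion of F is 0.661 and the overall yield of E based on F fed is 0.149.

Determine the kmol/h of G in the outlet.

Yield of E: 1ξ₁ / 713.9 = 0.149 → ξ₁ = 106.4 kmol/h.
Conversion of F: 1ξ₁ + 2ξ₂ = 0.661 × 713.9 = 471.9 → ξ₂ = 182.8 kmol/h.
Outlet amounts (n = n₀ + Σ ν·ξ):
  F: 713.9 − 1(106.4) − 2(182.8) = 242
  G: 2498 − 2(106.4) − 1(182.8) = 2102
  E: 0 + 1(106.4) = 106.4
  D: 0 + 1(182.8) = 182.8

2100 kmol/h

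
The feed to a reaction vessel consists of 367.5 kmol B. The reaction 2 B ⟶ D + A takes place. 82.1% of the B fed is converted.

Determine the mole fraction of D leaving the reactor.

B reacted = 0.821 × 367.5 = 301.7 kmol; ν_B = −2, so ξ = 301.7/2 = 150.9 kmol.
Outlet amounts (n = n₀ + ν ξ):
  B: 367.5 − 2(150.9) = 65.78
  D: 0 + 1(150.9) = 150.9
  A: 0 + 1(150.9) = 150.9
Total out = 367.5 kmol; y_D = 150.9 / 367.5 = 0.4105.

0.41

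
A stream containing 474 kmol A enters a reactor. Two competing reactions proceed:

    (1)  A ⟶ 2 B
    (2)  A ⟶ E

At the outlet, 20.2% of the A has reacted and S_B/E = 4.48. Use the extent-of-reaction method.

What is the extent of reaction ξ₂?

Conversion of A: A consumed = 0.202 × 474 = 95.75 kmol = 1ξ₁ + 1ξ₂.
Selectivity: 2ξ₁ / (1ξ₂) = 4.48 → ξ₁ = 2.24 ξ₂.
Substitute: (1·2.24 + 1) ξ₂ = 95.75 → ξ₂ = 29.55 kmol, ξ₁ = 66.2 kmol.
Outlet amounts (n = n₀ + Σ ν·ξ):
  A: 474 − 1(66.2) − 1(29.55) = 378.3
  B: 0 + 2(66.2) = 132.4
  E: 0 + 1(29.55) = 29.55

ξ₂ = 29.6 kmol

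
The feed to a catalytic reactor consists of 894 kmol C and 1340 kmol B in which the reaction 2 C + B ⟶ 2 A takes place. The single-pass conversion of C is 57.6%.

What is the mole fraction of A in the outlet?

0.261

C reacted = 0.576 × 894 = 514.9 kmol; ν_C = −2, so ξ = 514.9/2 = 257.5 kmol.
Outlet amounts (n = n₀ + ν ξ):
  C: 894 − 2(257.5) = 379.1
  B: 1340 − 1(257.5) = 1083
  A: 0 + 2(257.5) = 514.9
Total out = 1977 kmol; y_A = 514.9 / 1977 = 0.2605.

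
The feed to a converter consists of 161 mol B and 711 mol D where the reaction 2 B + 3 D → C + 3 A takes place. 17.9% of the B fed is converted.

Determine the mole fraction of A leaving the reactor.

0.0504

B reacted = 0.179 × 161 = 28.82 mol; ν_B = −2, so ξ = 28.82/2 = 14.41 mol.
Outlet amounts (n = n₀ + ν ξ):
  B: 161 − 2(14.41) = 132.2
  D: 711 − 3(14.41) = 667.8
  C: 0 + 1(14.41) = 14.41
  A: 0 + 3(14.41) = 43.23
Total out = 857.6 mol; y_A = 43.23 / 857.6 = 0.05041.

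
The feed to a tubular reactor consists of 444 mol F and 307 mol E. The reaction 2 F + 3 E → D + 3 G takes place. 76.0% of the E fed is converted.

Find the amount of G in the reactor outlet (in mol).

E reacted = 0.76 × 307 = 233.3 mol; ν_E = −3, so ξ = 233.3/3 = 77.77 mol.
Outlet amounts (n = n₀ + ν ξ):
  F: 444 − 2(77.77) = 288.5
  E: 307 − 3(77.77) = 73.68
  D: 0 + 1(77.77) = 77.77
  G: 0 + 3(77.77) = 233.3

233 mol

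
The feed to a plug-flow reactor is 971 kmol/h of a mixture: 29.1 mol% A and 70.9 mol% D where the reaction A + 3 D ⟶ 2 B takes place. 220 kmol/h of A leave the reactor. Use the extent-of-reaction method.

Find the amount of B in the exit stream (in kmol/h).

125 kmol/h

For A: n = n₀ − 1ξ → 220 = 282.6 − 1ξ, giving ξ = 62.56 kmol/h.
Outlet amounts (n = n₀ + ν ξ):
  A: 282.6 − 1(62.56) = 220
  D: 688.4 − 3(62.56) = 500.8
  B: 0 + 2(62.56) = 125.1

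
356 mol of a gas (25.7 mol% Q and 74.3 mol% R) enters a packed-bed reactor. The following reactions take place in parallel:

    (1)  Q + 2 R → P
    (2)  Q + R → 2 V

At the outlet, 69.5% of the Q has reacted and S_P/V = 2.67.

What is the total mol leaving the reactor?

249 mol

Conversion of Q: Q consumed = 0.695 × 91.49 = 63.59 mol = 1ξ₁ + 1ξ₂.
Selectivity: 1ξ₁ / (2ξ₂) = 2.67 → ξ₁ = 5.34 ξ₂.
Substitute: (1·5.34 + 1) ξ₂ = 63.59 → ξ₂ = 10.03 mol, ξ₁ = 53.56 mol.
Outlet amounts (n = n₀ + Σ ν·ξ):
  Q: 91.49 − 1(53.56) − 1(10.03) = 27.91
  R: 264.5 − 2(53.56) − 1(10.03) = 147.4
  P: 0 + 1(53.56) = 53.56
  V: 0 + 2(10.03) = 20.06
Total out = 27.91 + 147.4 + 53.56 + 20.06 = 248.9 mol.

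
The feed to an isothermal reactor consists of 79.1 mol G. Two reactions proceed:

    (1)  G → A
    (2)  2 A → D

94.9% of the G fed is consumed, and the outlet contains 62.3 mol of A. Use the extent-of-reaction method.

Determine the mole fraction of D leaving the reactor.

Conversion of G: G consumed = 1ξ₁ = 0.949 × 79.1 → ξ₁ = 75.07 mol.
A balance: n_A = 0 + 1ξ₁ − 2ξ₂ = 62.3 → ξ₂ = (1·75.07 − 62.3)/2 = 6.383 mol.
Outlet amounts (n = n₀ + Σ ν·ξ):
  G: 79.1 − 1(75.07) = 4.034
  A: 0 + 1(75.07) − 2(6.383) = 62.3
  D: 0 + 1(6.383) = 6.383
Total out = 72.72 mol; y_D = 6.383 / 72.72 = 0.08778.

0.0878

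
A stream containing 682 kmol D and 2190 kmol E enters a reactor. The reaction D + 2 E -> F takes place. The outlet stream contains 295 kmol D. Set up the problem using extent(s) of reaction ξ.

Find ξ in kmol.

For D: n = n₀ − 1ξ → 295 = 682 − 1ξ, giving ξ = 387 kmol.
Outlet amounts (n = n₀ + ν ξ):
  D: 682 − 1(387) = 295
  E: 2190 − 2(387) = 1416
  F: 0 + 1(387) = 387

ξ = 387 kmol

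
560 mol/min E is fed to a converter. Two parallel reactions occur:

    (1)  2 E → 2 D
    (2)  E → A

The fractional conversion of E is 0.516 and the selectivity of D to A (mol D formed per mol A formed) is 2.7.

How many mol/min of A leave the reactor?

78.1 mol/min

Conversion of E: E consumed = 0.516 × 560 = 289 mol/min = 2ξ₁ + 1ξ₂.
Selectivity: 2ξ₁ / (1ξ₂) = 2.7 → ξ₁ = 1.35 ξ₂.
Substitute: (2·1.35 + 1) ξ₂ = 289 → ξ₂ = 78.1 mol/min, ξ₁ = 105.4 mol/min.
Outlet amounts (n = n₀ + Σ ν·ξ):
  E: 560 − 2(105.4) − 1(78.1) = 271
  D: 0 + 2(105.4) = 210.9
  A: 0 + 1(78.1) = 78.1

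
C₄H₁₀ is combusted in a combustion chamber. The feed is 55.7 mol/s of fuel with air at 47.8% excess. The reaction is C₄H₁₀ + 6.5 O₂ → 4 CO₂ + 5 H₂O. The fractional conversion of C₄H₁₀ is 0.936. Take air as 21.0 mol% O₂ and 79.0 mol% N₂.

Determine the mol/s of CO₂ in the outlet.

Stoichiometric O₂ = 6.5 × 55.7 = 362.1 mol/s; O₂ fed = 362.1 × 1.478 = 535.1 mol/s.
N₂ fed = 535.1 × 79/21 = 2013 mol/s.
Fuel reacted = 0.936 × 55.7 → ξ = 52.14 mol/s.
Outlet (n = n₀ + ν ξ):
  C₄H₁₀: 55.7 − 1(52.14) = 3.565
  O₂: 535.1 − 6.5(52.14) = 196.2
  N₂: 2013 (inert)
  CO₂: 0 + 4(52.14) = 208.5
  H₂O: 0 + 5(52.14) = 260.7

209 mol/s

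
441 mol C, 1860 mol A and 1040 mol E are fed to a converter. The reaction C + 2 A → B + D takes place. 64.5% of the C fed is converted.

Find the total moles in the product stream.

3060 mol

C reacted = 0.645 × 441 = 284.4 mol; ν_C = −1, so ξ = 284.4/1 = 284.4 mol.
Outlet amounts (n = n₀ + ν ξ):
  C: 441 − 1(284.4) = 156.6
  A: 1860 − 2(284.4) = 1291
  B: 0 + 1(284.4) = 284.4
  D: 0 + 1(284.4) = 284.4
  E: 1040 (inert)
Total out = 156.6 + 1291 + 284.4 + 284.4 + 1040 = 3057 mol.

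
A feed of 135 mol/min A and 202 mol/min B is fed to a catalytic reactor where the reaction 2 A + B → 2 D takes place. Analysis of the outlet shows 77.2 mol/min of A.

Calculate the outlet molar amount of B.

For A: n = n₀ − 2ξ → 77.2 = 135 − 2ξ, giving ξ = 28.9 mol/min.
Outlet amounts (n = n₀ + ν ξ):
  A: 135 − 2(28.9) = 77.2
  B: 202 − 1(28.9) = 173.1
  D: 0 + 2(28.9) = 57.8

173 mol/min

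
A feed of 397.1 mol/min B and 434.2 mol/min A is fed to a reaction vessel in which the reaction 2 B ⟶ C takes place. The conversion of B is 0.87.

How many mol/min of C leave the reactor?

173 mol/min

B reacted = 0.87 × 397.1 = 345.5 mol/min; ν_B = −2, so ξ = 345.5/2 = 172.7 mol/min.
Outlet amounts (n = n₀ + ν ξ):
  B: 397.1 − 2(172.7) = 51.62
  C: 0 + 1(172.7) = 172.7
  A: 434.2 (inert)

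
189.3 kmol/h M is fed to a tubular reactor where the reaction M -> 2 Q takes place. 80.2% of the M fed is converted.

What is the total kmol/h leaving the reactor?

M reacted = 0.802 × 189.3 = 151.8 kmol/h; ν_M = −1, so ξ = 151.8/1 = 151.8 kmol/h.
Outlet amounts (n = n₀ + ν ξ):
  M: 189.3 − 1(151.8) = 37.48
  Q: 0 + 2(151.8) = 303.6
Total out = 37.48 + 303.6 = 341.1 kmol/h.

341 kmol/h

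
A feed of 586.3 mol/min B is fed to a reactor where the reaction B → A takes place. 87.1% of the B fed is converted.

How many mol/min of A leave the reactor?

511 mol/min

B reacted = 0.871 × 586.3 = 510.7 mol/min; ν_B = −1, so ξ = 510.7/1 = 510.7 mol/min.
Outlet amounts (n = n₀ + ν ξ):
  B: 586.3 − 1(510.7) = 75.63
  A: 0 + 1(510.7) = 510.7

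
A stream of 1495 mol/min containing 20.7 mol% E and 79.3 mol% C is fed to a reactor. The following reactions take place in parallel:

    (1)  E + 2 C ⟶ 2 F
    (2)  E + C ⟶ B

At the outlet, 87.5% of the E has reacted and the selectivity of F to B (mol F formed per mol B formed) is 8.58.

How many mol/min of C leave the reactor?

695 mol/min

Conversion of E: E consumed = 0.875 × 309.5 = 270.8 mol/min = 1ξ₁ + 1ξ₂.
Selectivity: 2ξ₁ / (1ξ₂) = 8.58 → ξ₁ = 4.29 ξ₂.
Substitute: (1·4.29 + 1) ξ₂ = 270.8 → ξ₂ = 51.19 mol/min, ξ₁ = 219.6 mol/min.
Outlet amounts (n = n₀ + Σ ν·ξ):
  E: 309.5 − 1(219.6) − 1(51.19) = 38.68
  C: 1186 − 2(219.6) − 1(51.19) = 695.2
  F: 0 + 2(219.6) = 439.2
  B: 0 + 1(51.19) = 51.19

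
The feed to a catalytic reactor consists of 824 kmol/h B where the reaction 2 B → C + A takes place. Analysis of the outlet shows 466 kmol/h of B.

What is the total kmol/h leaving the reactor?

For B: n = n₀ − 2ξ → 466 = 824 − 2ξ, giving ξ = 179 kmol/h.
Outlet amounts (n = n₀ + ν ξ):
  B: 824 − 2(179) = 466
  C: 0 + 1(179) = 179
  A: 0 + 1(179) = 179
Total out = 466 + 179 + 179 = 824 kmol/h.

824 kmol/h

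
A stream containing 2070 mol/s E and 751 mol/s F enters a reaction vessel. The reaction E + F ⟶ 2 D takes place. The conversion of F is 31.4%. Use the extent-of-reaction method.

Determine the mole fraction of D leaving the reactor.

0.167

F reacted = 0.314 × 751 = 235.8 mol/s; ν_F = −1, so ξ = 235.8/1 = 235.8 mol/s.
Outlet amounts (n = n₀ + ν ξ):
  E: 2070 − 1(235.8) = 1834
  F: 751 − 1(235.8) = 515.2
  D: 0 + 2(235.8) = 471.6
Total out = 2821 mol/s; y_D = 471.6 / 2821 = 0.1672.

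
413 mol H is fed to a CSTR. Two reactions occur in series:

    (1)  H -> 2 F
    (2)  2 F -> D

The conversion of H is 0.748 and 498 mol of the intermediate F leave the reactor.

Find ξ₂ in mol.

Conversion of H: H consumed = 1ξ₁ = 0.748 × 413 → ξ₁ = 308.9 mol.
F balance: n_F = 0 + 2ξ₁ − 2ξ₂ = 498 → ξ₂ = (2·308.9 − 498)/2 = 59.92 mol.
Outlet amounts (n = n₀ + Σ ν·ξ):
  H: 413 − 1(308.9) = 104.1
  F: 0 + 2(308.9) − 2(59.92) = 498
  D: 0 + 1(59.92) = 59.92

ξ₂ = 59.9 mol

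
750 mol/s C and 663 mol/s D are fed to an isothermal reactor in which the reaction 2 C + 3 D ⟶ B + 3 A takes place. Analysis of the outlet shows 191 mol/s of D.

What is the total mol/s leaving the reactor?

1260 mol/s

For D: n = n₀ − 3ξ → 191 = 663 − 3ξ, giving ξ = 157.3 mol/s.
Outlet amounts (n = n₀ + ν ξ):
  C: 750 − 2(157.3) = 435.3
  D: 663 − 3(157.3) = 191
  B: 0 + 1(157.3) = 157.3
  A: 0 + 3(157.3) = 472
Total out = 435.3 + 191 + 157.3 + 472 = 1256 mol/s.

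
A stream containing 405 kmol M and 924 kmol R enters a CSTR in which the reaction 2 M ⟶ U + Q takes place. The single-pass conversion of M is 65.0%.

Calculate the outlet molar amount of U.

132 kmol

M reacted = 0.65 × 405 = 263.2 kmol; ν_M = −2, so ξ = 263.2/2 = 131.6 kmol.
Outlet amounts (n = n₀ + ν ξ):
  M: 405 − 2(131.6) = 141.8
  U: 0 + 1(131.6) = 131.6
  Q: 0 + 1(131.6) = 131.6
  R: 924 (inert)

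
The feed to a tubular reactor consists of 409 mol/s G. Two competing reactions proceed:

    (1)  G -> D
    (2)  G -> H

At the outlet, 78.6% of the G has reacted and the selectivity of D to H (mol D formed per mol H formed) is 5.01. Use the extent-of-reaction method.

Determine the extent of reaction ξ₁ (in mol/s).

Conversion of G: G consumed = 0.786 × 409 = 321.5 mol/s = 1ξ₁ + 1ξ₂.
Selectivity: 1ξ₁ / (1ξ₂) = 5.01 → ξ₁ = 5.01 ξ₂.
Substitute: (1·5.01 + 1) ξ₂ = 321.5 → ξ₂ = 53.49 mol/s, ξ₁ = 268 mol/s.
Outlet amounts (n = n₀ + Σ ν·ξ):
  G: 409 − 1(268) − 1(53.49) = 87.53
  D: 0 + 1(268) = 268
  H: 0 + 1(53.49) = 53.49

ξ₁ = 268 mol/s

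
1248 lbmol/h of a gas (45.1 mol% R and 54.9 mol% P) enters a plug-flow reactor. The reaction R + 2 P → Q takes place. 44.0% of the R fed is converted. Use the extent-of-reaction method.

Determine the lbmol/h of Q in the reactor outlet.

R reacted = 0.44 × 562.8 = 247.7 lbmol/h; ν_R = −1, so ξ = 247.7/1 = 247.7 lbmol/h.
Outlet amounts (n = n₀ + ν ξ):
  R: 562.8 − 1(247.7) = 315.2
  P: 685.2 − 2(247.7) = 189.8
  Q: 0 + 1(247.7) = 247.7

248 lbmol/h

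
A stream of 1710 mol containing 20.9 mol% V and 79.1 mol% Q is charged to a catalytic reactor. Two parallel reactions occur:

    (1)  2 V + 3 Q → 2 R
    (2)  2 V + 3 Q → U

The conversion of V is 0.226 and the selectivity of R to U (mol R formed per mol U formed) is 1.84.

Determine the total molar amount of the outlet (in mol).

Conversion of V: V consumed = 0.226 × 357.4 = 80.77 mol = 2ξ₁ + 2ξ₂.
Selectivity: 2ξ₁ / (1ξ₂) = 1.84 → ξ₁ = 0.92 ξ₂.
Substitute: (2·0.92 + 2) ξ₂ = 80.77 → ξ₂ = 21.03 mol, ξ₁ = 19.35 mol.
Outlet amounts (n = n₀ + Σ ν·ξ):
  V: 357.4 − 2(19.35) − 2(21.03) = 276.6
  Q: 1353 − 3(19.35) − 3(21.03) = 1231
  R: 0 + 2(19.35) = 38.7
  U: 0 + 1(21.03) = 21.03
Total out = 276.6 + 1231 + 38.7 + 21.03 = 1568 mol.

1570 mol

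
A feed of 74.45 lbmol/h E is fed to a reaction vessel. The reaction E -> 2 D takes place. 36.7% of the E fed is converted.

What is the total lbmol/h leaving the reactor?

102 lbmol/h

E reacted = 0.367 × 74.45 = 27.32 lbmol/h; ν_E = −1, so ξ = 27.32/1 = 27.32 lbmol/h.
Outlet amounts (n = n₀ + ν ξ):
  E: 74.45 − 1(27.32) = 47.13
  D: 0 + 2(27.32) = 54.65
Total out = 47.13 + 54.65 = 101.8 lbmol/h.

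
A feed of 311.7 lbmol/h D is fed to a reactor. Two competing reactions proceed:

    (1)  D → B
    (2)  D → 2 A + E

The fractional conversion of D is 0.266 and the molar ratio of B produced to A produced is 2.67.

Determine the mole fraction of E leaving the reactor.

Conversion of D: D consumed = 0.266 × 311.7 = 82.91 lbmol/h = 1ξ₁ + 1ξ₂.
Selectivity: 1ξ₁ / (2ξ₂) = 2.67 → ξ₁ = 5.34 ξ₂.
Substitute: (1·5.34 + 1) ξ₂ = 82.91 → ξ₂ = 13.08 lbmol/h, ξ₁ = 69.83 lbmol/h.
Outlet amounts (n = n₀ + Σ ν·ξ):
  D: 311.7 − 1(69.83) − 1(13.08) = 228.8
  B: 0 + 1(69.83) = 69.83
  A: 0 + 2(13.08) = 26.16
  E: 0 + 1(13.08) = 13.08
Total out = 337.9 lbmol/h; y_E = 13.08 / 337.9 = 0.03871.

0.0387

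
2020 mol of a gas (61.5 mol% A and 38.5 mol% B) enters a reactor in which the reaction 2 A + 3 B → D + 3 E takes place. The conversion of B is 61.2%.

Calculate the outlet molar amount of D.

B reacted = 0.612 × 777.7 = 476 mol; ν_B = −3, so ξ = 476/3 = 158.7 mol.
Outlet amounts (n = n₀ + ν ξ):
  A: 1242 − 2(158.7) = 925
  B: 777.7 − 3(158.7) = 301.7
  D: 0 + 1(158.7) = 158.7
  E: 0 + 3(158.7) = 476

159 mol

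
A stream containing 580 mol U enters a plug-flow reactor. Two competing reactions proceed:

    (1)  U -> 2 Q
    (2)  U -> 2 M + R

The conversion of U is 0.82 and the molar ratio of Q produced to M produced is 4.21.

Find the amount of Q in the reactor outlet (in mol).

Conversion of U: U consumed = 0.82 × 580 = 475.6 mol = 1ξ₁ + 1ξ₂.
Selectivity: 2ξ₁ / (2ξ₂) = 4.21 → ξ₁ = 4.21 ξ₂.
Substitute: (1·4.21 + 1) ξ₂ = 475.6 → ξ₂ = 91.29 mol, ξ₁ = 384.3 mol.
Outlet amounts (n = n₀ + Σ ν·ξ):
  U: 580 − 1(384.3) − 1(91.29) = 104.4
  Q: 0 + 2(384.3) = 768.6
  M: 0 + 2(91.29) = 182.6
  R: 0 + 1(91.29) = 91.29

769 mol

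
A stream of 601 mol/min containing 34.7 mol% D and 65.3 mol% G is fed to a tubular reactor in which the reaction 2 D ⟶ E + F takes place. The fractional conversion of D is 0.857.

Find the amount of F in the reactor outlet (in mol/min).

D reacted = 0.857 × 208.5 = 178.7 mol/min; ν_D = −2, so ξ = 178.7/2 = 89.36 mol/min.
Outlet amounts (n = n₀ + ν ξ):
  D: 208.5 − 2(89.36) = 29.82
  E: 0 + 1(89.36) = 89.36
  F: 0 + 1(89.36) = 89.36
  G: 392.5 (inert)

89.4 mol/min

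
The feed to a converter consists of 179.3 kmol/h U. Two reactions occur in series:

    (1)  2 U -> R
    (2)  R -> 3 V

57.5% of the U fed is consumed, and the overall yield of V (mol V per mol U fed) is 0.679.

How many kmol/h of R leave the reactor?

11 kmol/h

Conversion of U: U consumed = 2ξ₁ = 0.575 × 179.3 → ξ₁ = 51.55 kmol/h.
Yield of V: 3ξ₂ / 179.3 = 0.679 → ξ₂ = 40.58 kmol/h.
Outlet amounts (n = n₀ + Σ ν·ξ):
  U: 179.3 − 2(51.55) = 76.2
  R: 0 + 1(51.55) − 1(40.58) = 10.97
  V: 0 + 3(40.58) = 121.7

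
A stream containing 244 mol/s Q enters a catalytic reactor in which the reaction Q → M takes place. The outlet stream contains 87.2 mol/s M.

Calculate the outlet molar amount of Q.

For M: n = n₀ + 1ξ → 87.2 = 0 + 1ξ, giving ξ = 87.2 mol/s.
Outlet amounts (n = n₀ + ν ξ):
  Q: 244 − 1(87.2) = 156.8
  M: 0 + 1(87.2) = 87.2

157 mol/s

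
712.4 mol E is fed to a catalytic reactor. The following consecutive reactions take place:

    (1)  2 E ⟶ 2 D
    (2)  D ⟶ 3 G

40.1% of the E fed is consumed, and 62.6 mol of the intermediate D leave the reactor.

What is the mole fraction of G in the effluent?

Conversion of E: E consumed = 2ξ₁ = 0.401 × 712.4 → ξ₁ = 142.8 mol.
D balance: n_D = 0 + 2ξ₁ − 1ξ₂ = 62.6 → ξ₂ = (2·142.8 − 62.6)/1 = 223.1 mol.
Outlet amounts (n = n₀ + Σ ν·ξ):
  E: 712.4 − 2(142.8) = 426.7
  D: 0 + 2(142.8) − 1(223.1) = 62.6
  G: 0 + 3(223.1) = 669.2
Total out = 1159 mol; y_G = 669.2 / 1159 = 0.5776.

0.578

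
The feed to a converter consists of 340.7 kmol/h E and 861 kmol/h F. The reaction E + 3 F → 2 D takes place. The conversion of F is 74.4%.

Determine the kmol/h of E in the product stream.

F reacted = 0.744 × 861 = 640.6 kmol/h; ν_F = −3, so ξ = 640.6/3 = 213.5 kmol/h.
Outlet amounts (n = n₀ + ν ξ):
  E: 340.7 − 1(213.5) = 127.2
  F: 861 − 3(213.5) = 220.4
  D: 0 + 2(213.5) = 427.1

127 kmol/h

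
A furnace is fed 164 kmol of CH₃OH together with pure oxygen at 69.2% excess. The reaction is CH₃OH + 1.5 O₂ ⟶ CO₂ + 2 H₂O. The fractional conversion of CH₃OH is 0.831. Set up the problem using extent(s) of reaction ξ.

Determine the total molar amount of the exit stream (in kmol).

Stoichiometric O₂ = 1.5 × 164 = 246 kmol; O₂ fed = 246 × 1.692 = 416.2 kmol.
Fuel reacted = 0.831 × 164 → ξ = 136.3 kmol.
Outlet (n = n₀ + ν ξ):
  CH₃OH: 164 − 1(136.3) = 27.72
  O₂: 416.2 − 1.5(136.3) = 211.8
  CO₂: 0 + 1(136.3) = 136.3
  H₂O: 0 + 2(136.3) = 272.6
Total out = 27.72 + 211.8 + 136.3 + 272.6 = 648.4 kmol.

648 kmol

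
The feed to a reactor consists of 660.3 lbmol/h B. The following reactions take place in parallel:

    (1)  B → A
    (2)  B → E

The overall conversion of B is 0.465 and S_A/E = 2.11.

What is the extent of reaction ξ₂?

ξ₂ = 98.7 lbmol/h

Conversion of B: B consumed = 0.465 × 660.3 = 307 lbmol/h = 1ξ₁ + 1ξ₂.
Selectivity: 1ξ₁ / (1ξ₂) = 2.11 → ξ₁ = 2.11 ξ₂.
Substitute: (1·2.11 + 1) ξ₂ = 307 → ξ₂ = 98.73 lbmol/h, ξ₁ = 208.3 lbmol/h.
Outlet amounts (n = n₀ + Σ ν·ξ):
  B: 660.3 − 1(208.3) − 1(98.73) = 353.3
  A: 0 + 1(208.3) = 208.3
  E: 0 + 1(98.73) = 98.73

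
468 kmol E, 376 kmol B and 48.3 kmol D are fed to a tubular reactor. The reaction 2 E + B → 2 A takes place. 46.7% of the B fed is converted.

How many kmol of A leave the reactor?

351 kmol

B reacted = 0.467 × 376 = 175.6 kmol; ν_B = −1, so ξ = 175.6/1 = 175.6 kmol.
Outlet amounts (n = n₀ + ν ξ):
  E: 468 − 2(175.6) = 116.8
  B: 376 − 1(175.6) = 200.4
  A: 0 + 2(175.6) = 351.2
  D: 48.3 (inert)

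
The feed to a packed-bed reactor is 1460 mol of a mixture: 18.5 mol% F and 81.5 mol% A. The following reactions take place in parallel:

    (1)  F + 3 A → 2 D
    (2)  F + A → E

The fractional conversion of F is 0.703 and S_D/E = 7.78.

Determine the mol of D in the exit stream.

302 mol

Conversion of F: F consumed = 0.703 × 270.1 = 189.9 mol = 1ξ₁ + 1ξ₂.
Selectivity: 2ξ₁ / (1ξ₂) = 7.78 → ξ₁ = 3.89 ξ₂.
Substitute: (1·3.89 + 1) ξ₂ = 189.9 → ξ₂ = 38.83 mol, ξ₁ = 151 mol.
Outlet amounts (n = n₀ + Σ ν·ξ):
  F: 270.1 − 1(151) − 1(38.83) = 80.22
  A: 1190 − 3(151) − 1(38.83) = 697.9
  D: 0 + 2(151) = 302.1
  E: 0 + 1(38.83) = 38.83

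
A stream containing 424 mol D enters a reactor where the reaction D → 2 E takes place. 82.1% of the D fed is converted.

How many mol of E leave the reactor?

D reacted = 0.821 × 424 = 348.1 mol; ν_D = −1, so ξ = 348.1/1 = 348.1 mol.
Outlet amounts (n = n₀ + ν ξ):
  D: 424 − 1(348.1) = 75.9
  E: 0 + 2(348.1) = 696.2

696 mol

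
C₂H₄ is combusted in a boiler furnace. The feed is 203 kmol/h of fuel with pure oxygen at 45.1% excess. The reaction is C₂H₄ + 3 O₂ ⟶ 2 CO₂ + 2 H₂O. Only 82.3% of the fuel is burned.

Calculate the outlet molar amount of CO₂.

334 kmol/h

Stoichiometric O₂ = 3 × 203 = 609 kmol/h; O₂ fed = 609 × 1.451 = 883.7 kmol/h.
Fuel reacted = 0.823 × 203 → ξ = 167.1 kmol/h.
Outlet (n = n₀ + ν ξ):
  C₂H₄: 203 − 1(167.1) = 35.93
  O₂: 883.7 − 3(167.1) = 382.5
  CO₂: 0 + 2(167.1) = 334.1
  H₂O: 0 + 2(167.1) = 334.1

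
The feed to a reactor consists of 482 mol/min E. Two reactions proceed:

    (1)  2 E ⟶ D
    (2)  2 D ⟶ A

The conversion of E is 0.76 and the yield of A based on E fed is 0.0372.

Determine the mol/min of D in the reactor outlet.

147 mol/min

Conversion of E: E consumed = 2ξ₁ = 0.76 × 482 → ξ₁ = 183.2 mol/min.
Yield of A: 1ξ₂ / 482 = 0.0372 → ξ₂ = 17.93 mol/min.
Outlet amounts (n = n₀ + Σ ν·ξ):
  E: 482 − 2(183.2) = 115.7
  D: 0 + 1(183.2) − 2(17.93) = 147.3
  A: 0 + 1(17.93) = 17.93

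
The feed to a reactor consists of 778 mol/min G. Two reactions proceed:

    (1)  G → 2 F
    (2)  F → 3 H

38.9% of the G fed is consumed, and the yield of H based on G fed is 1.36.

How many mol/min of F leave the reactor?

Conversion of G: G consumed = 1ξ₁ = 0.389 × 778 → ξ₁ = 302.6 mol/min.
Yield of H: 3ξ₂ / 778 = 1.36 → ξ₂ = 352.7 mol/min.
Outlet amounts (n = n₀ + Σ ν·ξ):
  G: 778 − 1(302.6) = 475.4
  F: 0 + 2(302.6) − 1(352.7) = 252.6
  H: 0 + 3(352.7) = 1058

253 mol/min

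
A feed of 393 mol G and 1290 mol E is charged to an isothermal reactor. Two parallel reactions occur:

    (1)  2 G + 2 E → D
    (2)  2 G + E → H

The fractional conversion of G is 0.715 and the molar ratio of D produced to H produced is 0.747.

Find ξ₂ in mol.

ξ₂ = 80.4 mol

Conversion of G: G consumed = 0.715 × 393 = 281 mol = 2ξ₁ + 2ξ₂.
Selectivity: 1ξ₁ / (1ξ₂) = 0.747 → ξ₁ = 0.747 ξ₂.
Substitute: (2·0.747 + 2) ξ₂ = 281 → ξ₂ = 80.42 mol, ξ₁ = 60.08 mol.
Outlet amounts (n = n₀ + Σ ν·ξ):
  G: 393 − 2(60.08) − 2(80.42) = 112
  E: 1290 − 2(60.08) − 1(80.42) = 1089
  D: 0 + 1(60.08) = 60.08
  H: 0 + 1(80.42) = 80.42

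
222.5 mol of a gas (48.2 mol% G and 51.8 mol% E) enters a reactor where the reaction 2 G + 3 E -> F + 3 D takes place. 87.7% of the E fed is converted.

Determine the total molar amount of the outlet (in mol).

189 mol

E reacted = 0.877 × 115.3 = 101.1 mol; ν_E = −3, so ξ = 101.1/3 = 33.69 mol.
Outlet amounts (n = n₀ + ν ξ):
  G: 107.2 − 2(33.69) = 39.86
  E: 115.3 − 3(33.69) = 14.18
  F: 0 + 1(33.69) = 33.69
  D: 0 + 3(33.69) = 101.1
Total out = 39.86 + 14.18 + 33.69 + 101.1 = 188.8 mol.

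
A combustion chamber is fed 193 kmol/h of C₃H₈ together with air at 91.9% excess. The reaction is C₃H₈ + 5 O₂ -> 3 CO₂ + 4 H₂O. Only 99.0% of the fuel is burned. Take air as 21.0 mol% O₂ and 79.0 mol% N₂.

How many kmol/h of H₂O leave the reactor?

764 kmol/h

Stoichiometric O₂ = 5 × 193 = 965 kmol/h; O₂ fed = 965 × 1.919 = 1852 kmol/h.
N₂ fed = 1852 × 79/21 = 6966 kmol/h.
Fuel reacted = 0.99 × 193 → ξ = 191.1 kmol/h.
Outlet (n = n₀ + ν ξ):
  C₃H₈: 193 − 1(191.1) = 1.93
  O₂: 1852 − 5(191.1) = 896.5
  N₂: 6966 (inert)
  CO₂: 0 + 3(191.1) = 573.2
  H₂O: 0 + 4(191.1) = 764.3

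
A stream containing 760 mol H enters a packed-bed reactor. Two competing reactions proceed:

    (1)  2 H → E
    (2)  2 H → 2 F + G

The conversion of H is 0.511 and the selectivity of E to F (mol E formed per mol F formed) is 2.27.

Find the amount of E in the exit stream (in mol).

159 mol

Conversion of H: H consumed = 0.511 × 760 = 388.4 mol = 2ξ₁ + 2ξ₂.
Selectivity: 1ξ₁ / (2ξ₂) = 2.27 → ξ₁ = 4.54 ξ₂.
Substitute: (2·4.54 + 2) ξ₂ = 388.4 → ξ₂ = 35.05 mol, ξ₁ = 159.1 mol.
Outlet amounts (n = n₀ + Σ ν·ξ):
  H: 760 − 2(159.1) − 2(35.05) = 371.6
  E: 0 + 1(159.1) = 159.1
  F: 0 + 2(35.05) = 70.1
  G: 0 + 1(35.05) = 35.05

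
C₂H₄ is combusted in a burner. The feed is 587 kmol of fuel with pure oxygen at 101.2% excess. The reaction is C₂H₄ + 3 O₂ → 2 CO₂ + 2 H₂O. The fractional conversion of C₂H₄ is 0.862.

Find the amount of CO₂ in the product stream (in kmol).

1010 kmol

Stoichiometric O₂ = 3 × 587 = 1761 kmol; O₂ fed = 1761 × 2.012 = 3543 kmol.
Fuel reacted = 0.862 × 587 → ξ = 506 kmol.
Outlet (n = n₀ + ν ξ):
  C₂H₄: 587 − 1(506) = 81.01
  O₂: 3543 − 3(506) = 2025
  CO₂: 0 + 2(506) = 1012
  H₂O: 0 + 2(506) = 1012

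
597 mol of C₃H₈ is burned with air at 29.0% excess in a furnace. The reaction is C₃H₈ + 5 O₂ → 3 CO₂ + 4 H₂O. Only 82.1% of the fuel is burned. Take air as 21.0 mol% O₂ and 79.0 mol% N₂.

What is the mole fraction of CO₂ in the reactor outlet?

0.0757

Stoichiometric O₂ = 5 × 597 = 2985 mol; O₂ fed = 2985 × 1.290 = 3851 mol.
N₂ fed = 3851 × 79/21 = 14490 mol.
Fuel reacted = 0.821 × 597 → ξ = 490.1 mol.
Outlet (n = n₀ + ν ξ):
  C₃H₈: 597 − 1(490.1) = 106.9
  O₂: 3851 − 5(490.1) = 1400
  N₂: 14490 (inert)
  CO₂: 0 + 3(490.1) = 1470
  H₂O: 0 + 4(490.1) = 1961
Total out = 19420 mol; y_CO₂ = 1470 / 19420 = 0.0757.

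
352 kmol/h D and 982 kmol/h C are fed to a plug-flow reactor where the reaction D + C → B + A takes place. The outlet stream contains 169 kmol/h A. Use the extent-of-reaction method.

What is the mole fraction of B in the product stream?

0.127

For A: n = n₀ + 1ξ → 169 = 0 + 1ξ, giving ξ = 169 kmol/h.
Outlet amounts (n = n₀ + ν ξ):
  D: 352 − 1(169) = 183
  C: 982 − 1(169) = 813
  B: 0 + 1(169) = 169
  A: 0 + 1(169) = 169
Total out = 1334 kmol/h; y_B = 169 / 1334 = 0.1267.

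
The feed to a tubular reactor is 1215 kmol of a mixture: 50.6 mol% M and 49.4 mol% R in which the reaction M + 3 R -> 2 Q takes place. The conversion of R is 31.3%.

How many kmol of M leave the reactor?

552 kmol

R reacted = 0.313 × 600.2 = 187.9 kmol; ν_R = −3, so ξ = 187.9/3 = 62.62 kmol.
Outlet amounts (n = n₀ + ν ξ):
  M: 614.8 − 1(62.62) = 552.2
  R: 600.2 − 3(62.62) = 412.3
  Q: 0 + 2(62.62) = 125.2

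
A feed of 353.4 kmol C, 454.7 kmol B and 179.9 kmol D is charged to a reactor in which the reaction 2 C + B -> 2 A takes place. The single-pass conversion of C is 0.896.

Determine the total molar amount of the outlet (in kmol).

830 kmol

C reacted = 0.896 × 353.4 = 316.6 kmol; ν_C = −2, so ξ = 316.6/2 = 158.3 kmol.
Outlet amounts (n = n₀ + ν ξ):
  C: 353.4 − 2(158.3) = 36.75
  B: 454.7 − 1(158.3) = 296.4
  A: 0 + 2(158.3) = 316.6
  D: 179.9 (inert)
Total out = 36.75 + 296.4 + 316.6 + 179.9 = 829.7 kmol.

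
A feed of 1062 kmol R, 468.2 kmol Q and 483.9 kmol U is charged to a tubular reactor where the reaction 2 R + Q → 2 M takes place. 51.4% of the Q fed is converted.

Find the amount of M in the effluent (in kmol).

Q reacted = 0.514 × 468.2 = 240.7 kmol; ν_Q = −1, so ξ = 240.7/1 = 240.7 kmol.
Outlet amounts (n = n₀ + ν ξ):
  R: 1062 − 2(240.7) = 580.7
  Q: 468.2 − 1(240.7) = 227.5
  M: 0 + 2(240.7) = 481.3
  U: 483.9 (inert)

481 kmol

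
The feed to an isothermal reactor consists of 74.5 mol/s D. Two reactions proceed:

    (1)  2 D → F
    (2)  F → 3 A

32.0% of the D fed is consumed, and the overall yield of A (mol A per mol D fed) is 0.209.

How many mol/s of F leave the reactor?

6.73 mol/s

Conversion of D: D consumed = 2ξ₁ = 0.32 × 74.5 → ξ₁ = 11.92 mol/s.
Yield of A: 3ξ₂ / 74.5 = 0.209 → ξ₂ = 5.19 mol/s.
Outlet amounts (n = n₀ + Σ ν·ξ):
  D: 74.5 − 2(11.92) = 50.66
  F: 0 + 1(11.92) − 1(5.19) = 6.73
  A: 0 + 3(5.19) = 15.57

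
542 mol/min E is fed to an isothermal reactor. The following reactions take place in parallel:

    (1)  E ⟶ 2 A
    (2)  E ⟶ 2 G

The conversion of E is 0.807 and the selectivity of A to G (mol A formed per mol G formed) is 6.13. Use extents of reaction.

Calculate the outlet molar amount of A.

752 mol/min

Conversion of E: E consumed = 0.807 × 542 = 437.4 mol/min = 1ξ₁ + 1ξ₂.
Selectivity: 2ξ₁ / (2ξ₂) = 6.13 → ξ₁ = 6.13 ξ₂.
Substitute: (1·6.13 + 1) ξ₂ = 437.4 → ξ₂ = 61.35 mol/min, ξ₁ = 376 mol/min.
Outlet amounts (n = n₀ + Σ ν·ξ):
  E: 542 − 1(376) − 1(61.35) = 104.6
  A: 0 + 2(376) = 752.1
  G: 0 + 2(61.35) = 122.7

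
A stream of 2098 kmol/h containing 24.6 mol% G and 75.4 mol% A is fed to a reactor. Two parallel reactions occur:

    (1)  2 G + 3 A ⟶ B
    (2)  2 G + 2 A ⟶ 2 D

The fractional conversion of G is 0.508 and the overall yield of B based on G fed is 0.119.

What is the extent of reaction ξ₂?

ξ₂ = 69.7 kmol/h

Yield of B: 1ξ₁ / 516.1 = 0.119 → ξ₁ = 61.42 kmol/h.
Conversion of G: 2ξ₁ + 2ξ₂ = 0.508 × 516.1 = 262.2 → ξ₂ = 69.67 kmol/h.
Outlet amounts (n = n₀ + Σ ν·ξ):
  G: 516.1 − 2(61.42) − 2(69.67) = 253.9
  A: 1582 − 3(61.42) − 2(69.67) = 1258
  B: 0 + 1(61.42) = 61.42
  D: 0 + 2(69.67) = 139.3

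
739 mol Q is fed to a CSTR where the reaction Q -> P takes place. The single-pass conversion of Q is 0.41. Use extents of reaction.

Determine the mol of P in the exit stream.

Q reacted = 0.41 × 739 = 303 mol; ν_Q = −1, so ξ = 303/1 = 303 mol.
Outlet amounts (n = n₀ + ν ξ):
  Q: 739 − 1(303) = 436
  P: 0 + 1(303) = 303

303 mol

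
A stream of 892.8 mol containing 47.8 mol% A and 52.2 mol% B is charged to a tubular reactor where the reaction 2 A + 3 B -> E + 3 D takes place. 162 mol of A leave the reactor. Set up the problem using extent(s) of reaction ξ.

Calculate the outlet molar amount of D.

397 mol

For A: n = n₀ − 2ξ → 162 = 426.8 − 2ξ, giving ξ = 132.4 mol.
Outlet amounts (n = n₀ + ν ξ):
  A: 426.8 − 2(132.4) = 162
  B: 466 − 3(132.4) = 68.9
  E: 0 + 1(132.4) = 132.4
  D: 0 + 3(132.4) = 397.1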